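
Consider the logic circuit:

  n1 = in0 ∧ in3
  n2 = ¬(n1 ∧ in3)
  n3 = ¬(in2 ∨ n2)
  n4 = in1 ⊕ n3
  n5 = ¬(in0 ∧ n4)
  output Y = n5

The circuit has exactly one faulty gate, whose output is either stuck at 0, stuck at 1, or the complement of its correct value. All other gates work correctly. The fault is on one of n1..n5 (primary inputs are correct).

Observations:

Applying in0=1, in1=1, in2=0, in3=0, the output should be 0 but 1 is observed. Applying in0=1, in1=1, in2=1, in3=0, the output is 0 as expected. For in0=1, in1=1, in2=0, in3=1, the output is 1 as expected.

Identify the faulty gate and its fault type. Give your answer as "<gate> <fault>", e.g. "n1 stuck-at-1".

Fault-free values for test 1 (in0=1, in1=1, in2=0, in3=0): n1=0, n2=1, n3=0, n4=1, n5=0, giving Y=0. Observed 1.
Test 1: faults giving observed 1 are {n2 stuck-at-0, n2 inverted output, n3 stuck-at-1, n3 inverted output, n4 stuck-at-0, n4 inverted output, n5 stuck-at-1, n5 inverted output}.
Test 2 (in0=1, in1=1, in2=1, in3=0): fault-free n1=0, n2=1, n3=0, n4=1, n5=0 → 0; observed 0. Eliminates n3 stuck-at-1, n3 inverted output, n4 stuck-at-0, n4 inverted output, n5 stuck-at-1, n5 inverted output.
Test 3 (in0=1, in1=1, in2=0, in3=1): fault-free n1=1, n2=0, n3=1, n4=0, n5=1 → 1; observed 1. Eliminates n2 inverted output.
Only n2 stuck-at-0 is consistent with every test.

n2 stuck-at-0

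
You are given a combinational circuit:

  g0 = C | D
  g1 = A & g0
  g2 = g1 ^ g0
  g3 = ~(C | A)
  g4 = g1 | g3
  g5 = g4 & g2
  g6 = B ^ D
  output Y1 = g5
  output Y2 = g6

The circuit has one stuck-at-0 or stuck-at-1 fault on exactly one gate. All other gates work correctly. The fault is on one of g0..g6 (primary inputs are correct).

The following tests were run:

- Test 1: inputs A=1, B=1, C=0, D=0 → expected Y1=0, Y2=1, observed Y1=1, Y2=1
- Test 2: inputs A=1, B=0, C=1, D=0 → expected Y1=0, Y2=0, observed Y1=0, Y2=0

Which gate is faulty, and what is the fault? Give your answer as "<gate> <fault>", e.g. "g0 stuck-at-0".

Fault-free values for test 1 (A=1, B=1, C=0, D=0): g0=0, g1=0, g2=0, g3=0, g4=0, g5=0, g6=1, giving Y1=0, Y2=1. Observed Y1=1, Y2=1.
Test 1: faults giving observed Y1=1, Y2=1 are {g1 stuck-at-1, g5 stuck-at-1}.
Test 2 (A=1, B=0, C=1, D=0): fault-free g0=1, g1=1, g2=0, g3=0, g4=1, g5=0, g6=0 → Y1=0, Y2=0; observed Y1=0, Y2=0. Eliminates g5 stuck-at-1.
Only g1 stuck-at-1 is consistent with every test.

g1 stuck-at-1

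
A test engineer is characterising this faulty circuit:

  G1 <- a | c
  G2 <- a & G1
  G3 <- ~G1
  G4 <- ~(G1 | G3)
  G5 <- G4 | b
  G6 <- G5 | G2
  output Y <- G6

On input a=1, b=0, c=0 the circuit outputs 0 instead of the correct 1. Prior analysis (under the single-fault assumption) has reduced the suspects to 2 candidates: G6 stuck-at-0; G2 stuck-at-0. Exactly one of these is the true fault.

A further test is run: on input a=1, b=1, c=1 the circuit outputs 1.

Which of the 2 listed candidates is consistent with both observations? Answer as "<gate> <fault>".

Evaluate each candidate on input a=1, b=1, c=1:
  G6 stuck-at-0: G1=1, G2=1, G3=0, G4=0, G5=1, G6=0 [stuck-at-0] → 0 — eliminated
  G2 stuck-at-0: G1=1, G2=0 [stuck-at-0], G3=0, G4=0, G5=1, G6=1 → 1 — matches
Only G2 stuck-at-0 reproduces the observed 1.

G2 stuck-at-0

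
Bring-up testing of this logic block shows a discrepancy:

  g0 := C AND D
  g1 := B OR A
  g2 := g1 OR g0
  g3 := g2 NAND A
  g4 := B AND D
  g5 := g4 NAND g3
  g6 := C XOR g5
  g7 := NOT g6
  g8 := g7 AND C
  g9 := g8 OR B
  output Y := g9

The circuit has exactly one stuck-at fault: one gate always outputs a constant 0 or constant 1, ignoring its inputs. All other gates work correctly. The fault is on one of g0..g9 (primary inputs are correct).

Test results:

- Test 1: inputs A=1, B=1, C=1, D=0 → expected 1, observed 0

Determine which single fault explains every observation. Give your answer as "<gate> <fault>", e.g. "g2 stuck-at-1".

Fault-free values for test 1 (A=1, B=1, C=1, D=0): g0=0, g1=1, g2=1, g3=0, g4=0, g5=1, g6=0, g7=1, g8=1, g9=1, giving Y=1. Observed 0.
Test 1: faults giving observed 0 are {g9 stuck-at-0}.
Only g9 stuck-at-0 is consistent with every test.

g9 stuck-at-0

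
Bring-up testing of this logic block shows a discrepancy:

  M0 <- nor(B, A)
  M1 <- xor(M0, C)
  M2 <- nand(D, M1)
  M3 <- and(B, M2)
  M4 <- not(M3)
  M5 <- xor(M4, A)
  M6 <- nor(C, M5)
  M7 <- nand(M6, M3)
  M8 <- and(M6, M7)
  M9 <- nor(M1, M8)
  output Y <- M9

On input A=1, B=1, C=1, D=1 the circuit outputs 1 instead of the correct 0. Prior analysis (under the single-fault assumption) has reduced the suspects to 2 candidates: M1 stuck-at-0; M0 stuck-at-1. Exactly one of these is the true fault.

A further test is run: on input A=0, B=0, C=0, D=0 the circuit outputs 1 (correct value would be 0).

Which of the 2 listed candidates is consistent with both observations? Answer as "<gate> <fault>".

Evaluate each candidate on input A=0, B=0, C=0, D=0:
  M1 stuck-at-0: M0=1, M1=0 [stuck-at-0], M2=1, M3=0, M4=1, M5=1, M6=0, M7=1, M8=0, M9=1 → 1 — matches
  M0 stuck-at-1: M0=1 [stuck-at-1], M1=1, M2=1, M3=0, M4=1, M5=1, M6=0, M7=1, M8=0, M9=0 → 0 — eliminated
Only M1 stuck-at-0 reproduces the observed 1.

M1 stuck-at-0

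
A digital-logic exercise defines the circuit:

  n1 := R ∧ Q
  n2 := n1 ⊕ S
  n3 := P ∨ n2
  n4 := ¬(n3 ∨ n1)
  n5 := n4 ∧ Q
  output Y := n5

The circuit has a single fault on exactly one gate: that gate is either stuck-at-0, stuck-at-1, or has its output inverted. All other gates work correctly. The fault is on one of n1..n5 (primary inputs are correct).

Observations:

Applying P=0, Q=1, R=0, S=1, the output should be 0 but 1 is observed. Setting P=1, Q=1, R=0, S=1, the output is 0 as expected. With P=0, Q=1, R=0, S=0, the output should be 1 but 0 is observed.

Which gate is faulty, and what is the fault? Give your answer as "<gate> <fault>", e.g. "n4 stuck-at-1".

n2 inverted output

Fault-free values for test 1 (P=0, Q=1, R=0, S=1): n1=0, n2=1, n3=1, n4=0, n5=0, giving Y=0. Observed 1.
Test 1: faults giving observed 1 are {n2 stuck-at-0, n2 inverted output, n3 stuck-at-0, n3 inverted output, n4 stuck-at-1, n4 inverted output, n5 stuck-at-1, n5 inverted output}.
Test 2 (P=1, Q=1, R=0, S=1): fault-free n1=0, n2=1, n3=1, n4=0, n5=0 → 0; observed 0. Eliminates n3 stuck-at-0, n3 inverted output, n4 stuck-at-1, n4 inverted output, n5 stuck-at-1, n5 inverted output.
Test 3 (P=0, Q=1, R=0, S=0): fault-free n1=0, n2=0, n3=0, n4=1, n5=1 → 1; observed 0. Eliminates n2 stuck-at-0.
Only n2 inverted output is consistent with every test.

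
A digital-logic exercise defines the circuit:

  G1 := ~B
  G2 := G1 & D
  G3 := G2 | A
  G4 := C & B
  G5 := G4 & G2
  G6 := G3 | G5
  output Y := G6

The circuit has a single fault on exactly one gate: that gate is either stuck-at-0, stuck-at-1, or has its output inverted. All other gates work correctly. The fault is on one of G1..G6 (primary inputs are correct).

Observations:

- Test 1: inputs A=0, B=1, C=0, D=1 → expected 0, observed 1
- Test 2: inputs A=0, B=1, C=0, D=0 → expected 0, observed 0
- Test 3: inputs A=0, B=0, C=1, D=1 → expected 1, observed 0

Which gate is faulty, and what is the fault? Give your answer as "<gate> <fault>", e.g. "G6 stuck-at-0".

Fault-free values for test 1 (A=0, B=1, C=0, D=1): G1=0, G2=0, G3=0, G4=0, G5=0, G6=0, giving Y=0. Observed 1.
Test 1: faults giving observed 1 are {G1 stuck-at-1, G1 inverted output, G2 stuck-at-1, G2 inverted output, G3 stuck-at-1, G3 inverted output, G5 stuck-at-1, G5 inverted output, G6 stuck-at-1, G6 inverted output}.
Test 2 (A=0, B=1, C=0, D=0): fault-free G1=0, G2=0, G3=0, G4=0, G5=0, G6=0 → 0; observed 0. Eliminates G2 stuck-at-1, G2 inverted output, G3 stuck-at-1, G3 inverted output, G5 stuck-at-1, G5 inverted output, G6 stuck-at-1, G6 inverted output.
Test 3 (A=0, B=0, C=1, D=1): fault-free G1=1, G2=1, G3=1, G4=0, G5=0, G6=1 → 1; observed 0. Eliminates G1 stuck-at-1.
Only G1 inverted output is consistent with every test.

G1 inverted output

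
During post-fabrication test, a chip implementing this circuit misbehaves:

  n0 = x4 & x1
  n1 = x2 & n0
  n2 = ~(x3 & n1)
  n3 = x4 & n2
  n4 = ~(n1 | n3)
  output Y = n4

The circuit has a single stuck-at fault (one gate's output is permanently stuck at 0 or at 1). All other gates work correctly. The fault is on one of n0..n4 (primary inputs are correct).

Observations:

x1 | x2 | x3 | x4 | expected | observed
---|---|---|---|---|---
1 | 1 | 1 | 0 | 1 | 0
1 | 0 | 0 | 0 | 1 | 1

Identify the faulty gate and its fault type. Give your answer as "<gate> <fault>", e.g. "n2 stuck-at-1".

n0 stuck-at-1

Fault-free values for test 1 (x1=1, x2=1, x3=1, x4=0): n0=0, n1=0, n2=1, n3=0, n4=1, giving Y=1. Observed 0.
Test 1: faults giving observed 0 are {n0 stuck-at-1, n1 stuck-at-1, n3 stuck-at-1, n4 stuck-at-0}.
Test 2 (x1=1, x2=0, x3=0, x4=0): fault-free n0=0, n1=0, n2=1, n3=0, n4=1 → 1; observed 1. Eliminates n1 stuck-at-1, n3 stuck-at-1, n4 stuck-at-0.
Only n0 stuck-at-1 is consistent with every test.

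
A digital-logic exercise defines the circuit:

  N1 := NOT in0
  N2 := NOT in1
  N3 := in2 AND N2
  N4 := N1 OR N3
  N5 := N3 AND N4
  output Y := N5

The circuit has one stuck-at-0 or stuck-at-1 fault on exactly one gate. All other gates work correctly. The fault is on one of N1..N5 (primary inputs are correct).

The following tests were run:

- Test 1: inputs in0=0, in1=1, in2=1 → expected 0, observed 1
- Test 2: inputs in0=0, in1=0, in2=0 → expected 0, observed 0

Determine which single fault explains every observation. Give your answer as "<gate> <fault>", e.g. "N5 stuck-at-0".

Fault-free values for test 1 (in0=0, in1=1, in2=1): N1=1, N2=0, N3=0, N4=1, N5=0, giving Y=0. Observed 1.
Test 1: faults giving observed 1 are {N2 stuck-at-1, N3 stuck-at-1, N5 stuck-at-1}.
Test 2 (in0=0, in1=0, in2=0): fault-free N1=1, N2=1, N3=0, N4=1, N5=0 → 0; observed 0. Eliminates N3 stuck-at-1, N5 stuck-at-1.
Only N2 stuck-at-1 is consistent with every test.

N2 stuck-at-1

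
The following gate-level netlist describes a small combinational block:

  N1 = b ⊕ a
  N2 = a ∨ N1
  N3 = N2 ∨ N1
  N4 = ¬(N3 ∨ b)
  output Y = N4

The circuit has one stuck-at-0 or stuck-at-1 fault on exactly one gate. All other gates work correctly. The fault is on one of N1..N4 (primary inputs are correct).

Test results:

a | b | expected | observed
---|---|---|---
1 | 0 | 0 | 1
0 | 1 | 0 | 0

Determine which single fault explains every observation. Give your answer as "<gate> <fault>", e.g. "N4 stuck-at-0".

N3 stuck-at-0

Fault-free values for test 1 (a=1, b=0): N1=1, N2=1, N3=1, N4=0, giving Y=0. Observed 1.
Test 1: faults giving observed 1 are {N3 stuck-at-0, N4 stuck-at-1}.
Test 2 (a=0, b=1): fault-free N1=1, N2=1, N3=1, N4=0 → 0; observed 0. Eliminates N4 stuck-at-1.
Only N3 stuck-at-0 is consistent with every test.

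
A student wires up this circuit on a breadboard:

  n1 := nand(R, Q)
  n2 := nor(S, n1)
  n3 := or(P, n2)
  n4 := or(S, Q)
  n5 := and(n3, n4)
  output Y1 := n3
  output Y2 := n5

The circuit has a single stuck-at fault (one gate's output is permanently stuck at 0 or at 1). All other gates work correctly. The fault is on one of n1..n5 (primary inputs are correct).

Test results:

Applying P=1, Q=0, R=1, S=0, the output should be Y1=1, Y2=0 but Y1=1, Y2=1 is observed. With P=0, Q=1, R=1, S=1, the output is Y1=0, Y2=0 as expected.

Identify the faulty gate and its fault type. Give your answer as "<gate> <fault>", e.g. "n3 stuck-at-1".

n4 stuck-at-1

Fault-free values for test 1 (P=1, Q=0, R=1, S=0): n1=1, n2=0, n3=1, n4=0, n5=0, giving Y1=1, Y2=0. Observed Y1=1, Y2=1.
Test 1: faults giving observed Y1=1, Y2=1 are {n4 stuck-at-1, n5 stuck-at-1}.
Test 2 (P=0, Q=1, R=1, S=1): fault-free n1=0, n2=0, n3=0, n4=1, n5=0 → Y1=0, Y2=0; observed Y1=0, Y2=0. Eliminates n5 stuck-at-1.
Only n4 stuck-at-1 is consistent with every test.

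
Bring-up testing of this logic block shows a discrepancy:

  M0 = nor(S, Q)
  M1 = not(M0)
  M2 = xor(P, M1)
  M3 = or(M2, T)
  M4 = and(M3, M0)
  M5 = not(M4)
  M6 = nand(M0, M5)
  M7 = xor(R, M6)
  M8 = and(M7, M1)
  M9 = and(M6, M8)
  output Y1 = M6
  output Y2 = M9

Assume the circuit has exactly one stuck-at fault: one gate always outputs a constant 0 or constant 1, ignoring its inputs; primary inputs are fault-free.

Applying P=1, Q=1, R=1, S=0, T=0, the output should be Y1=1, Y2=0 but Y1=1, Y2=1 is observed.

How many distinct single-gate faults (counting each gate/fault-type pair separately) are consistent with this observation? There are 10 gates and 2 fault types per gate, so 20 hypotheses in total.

Fault-free: M0=0, M1=1, M2=0, M3=0, M4=0, M5=1, M6=1, M7=0, M8=0, M9=0 → Y1=1, Y2=0. Observed Y1=1, Y2=1.
  M0: none of the 2 fault types match ✗
  M1: none of the 2 fault types match ✗
  M2: none of the 2 fault types match ✗
  M3: none of the 2 fault types match ✗
  M4: none of the 2 fault types match ✗
  M5: none of the 2 fault types match ✗
  M6: none of the 2 fault types match ✗
  M7: stuck-at-1 ✓; others ✗
  M8: stuck-at-1 ✓; others ✗
  M9: stuck-at-1 ✓; others ✗
Consistent faults: {M7 stuck-at-1, M8 stuck-at-1, M9 stuck-at-1} — 3 in all.

3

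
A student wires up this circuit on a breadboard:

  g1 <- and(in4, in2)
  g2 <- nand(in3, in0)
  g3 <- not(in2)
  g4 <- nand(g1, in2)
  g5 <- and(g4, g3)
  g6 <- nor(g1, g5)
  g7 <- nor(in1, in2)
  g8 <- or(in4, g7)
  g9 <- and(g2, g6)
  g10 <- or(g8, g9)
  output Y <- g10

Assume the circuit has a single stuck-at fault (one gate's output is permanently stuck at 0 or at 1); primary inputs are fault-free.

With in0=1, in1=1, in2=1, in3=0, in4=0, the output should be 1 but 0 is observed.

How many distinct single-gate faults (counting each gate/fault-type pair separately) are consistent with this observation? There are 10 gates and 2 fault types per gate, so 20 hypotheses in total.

7

Fault-free: g1=0, g2=1, g3=0, g4=1, g5=0, g6=1, g7=0, g8=0, g9=1, g10=1 → 1. Observed 0.
  g1: stuck-at-1 ✓; others ✗
  g2: stuck-at-0 ✓; others ✗
  g3: stuck-at-1 ✓; others ✗
  g4: none of the 2 fault types match ✗
  g5: stuck-at-1 ✓; others ✗
  g6: stuck-at-0 ✓; others ✗
  g7: none of the 2 fault types match ✗
  g8: none of the 2 fault types match ✗
  g9: stuck-at-0 ✓; others ✗
  g10: stuck-at-0 ✓; others ✗
Consistent faults: {g1 stuck-at-1, g2 stuck-at-0, g3 stuck-at-1, g5 stuck-at-1, g6 stuck-at-0, g9 stuck-at-0, g10 stuck-at-0} — 7 in all.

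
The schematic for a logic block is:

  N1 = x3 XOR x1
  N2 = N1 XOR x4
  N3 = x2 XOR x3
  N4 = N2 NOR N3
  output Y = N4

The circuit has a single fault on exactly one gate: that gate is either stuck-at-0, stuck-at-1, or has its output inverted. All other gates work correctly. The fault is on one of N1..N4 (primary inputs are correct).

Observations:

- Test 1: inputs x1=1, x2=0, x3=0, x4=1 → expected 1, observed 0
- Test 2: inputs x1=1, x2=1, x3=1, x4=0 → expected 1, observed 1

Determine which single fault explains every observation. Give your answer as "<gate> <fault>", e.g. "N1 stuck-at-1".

N1 stuck-at-0

Fault-free values for test 1 (x1=1, x2=0, x3=0, x4=1): N1=1, N2=0, N3=0, N4=1, giving Y=1. Observed 0.
Test 1: faults giving observed 0 are {N1 stuck-at-0, N1 inverted output, N2 stuck-at-1, N2 inverted output, N3 stuck-at-1, N3 inverted output, N4 stuck-at-0, N4 inverted output}.
Test 2 (x1=1, x2=1, x3=1, x4=0): fault-free N1=0, N2=0, N3=0, N4=1 → 1; observed 1. Eliminates N1 inverted output, N2 stuck-at-1, N2 inverted output, N3 stuck-at-1, N3 inverted output, N4 stuck-at-0, N4 inverted output.
Only N1 stuck-at-0 is consistent with every test.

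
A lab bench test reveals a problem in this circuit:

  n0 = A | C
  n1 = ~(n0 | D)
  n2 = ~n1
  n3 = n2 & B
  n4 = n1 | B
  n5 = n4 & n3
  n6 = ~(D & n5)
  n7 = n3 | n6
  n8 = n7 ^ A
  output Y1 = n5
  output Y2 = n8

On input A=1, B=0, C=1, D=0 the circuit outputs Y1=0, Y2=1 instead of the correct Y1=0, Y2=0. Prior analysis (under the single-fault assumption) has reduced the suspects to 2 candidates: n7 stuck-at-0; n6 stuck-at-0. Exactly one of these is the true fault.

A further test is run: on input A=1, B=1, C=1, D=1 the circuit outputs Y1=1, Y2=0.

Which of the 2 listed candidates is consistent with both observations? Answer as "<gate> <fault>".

Evaluate each candidate on input A=1, B=1, C=1, D=1:
  n7 stuck-at-0: n0=1, n1=0, n2=1, n3=1, n4=1, n5=1, n6=0, n7=0 [stuck-at-0], n8=1 → Y1=1, Y2=1 — eliminated
  n6 stuck-at-0: n0=1, n1=0, n2=1, n3=1, n4=1, n5=1, n6=0 [stuck-at-0], n7=1, n8=0 → Y1=1, Y2=0 — matches
Only n6 stuck-at-0 reproduces the observed Y1=1, Y2=0.

n6 stuck-at-0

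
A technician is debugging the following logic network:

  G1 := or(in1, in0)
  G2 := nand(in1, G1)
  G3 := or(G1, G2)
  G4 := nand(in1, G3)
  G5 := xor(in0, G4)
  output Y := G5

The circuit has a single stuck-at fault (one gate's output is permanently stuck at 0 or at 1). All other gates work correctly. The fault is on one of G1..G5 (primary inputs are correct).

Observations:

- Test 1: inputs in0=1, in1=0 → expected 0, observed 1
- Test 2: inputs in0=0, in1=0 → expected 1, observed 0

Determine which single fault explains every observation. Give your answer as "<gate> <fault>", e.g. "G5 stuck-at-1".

Fault-free values for test 1 (in0=1, in1=0): G1=1, G2=1, G3=1, G4=1, G5=0, giving Y=0. Observed 1.
Test 1: faults giving observed 1 are {G4 stuck-at-0, G5 stuck-at-1}.
Test 2 (in0=0, in1=0): fault-free G1=0, G2=1, G3=1, G4=1, G5=1 → 1; observed 0. Eliminates G5 stuck-at-1.
Only G4 stuck-at-0 is consistent with every test.

G4 stuck-at-0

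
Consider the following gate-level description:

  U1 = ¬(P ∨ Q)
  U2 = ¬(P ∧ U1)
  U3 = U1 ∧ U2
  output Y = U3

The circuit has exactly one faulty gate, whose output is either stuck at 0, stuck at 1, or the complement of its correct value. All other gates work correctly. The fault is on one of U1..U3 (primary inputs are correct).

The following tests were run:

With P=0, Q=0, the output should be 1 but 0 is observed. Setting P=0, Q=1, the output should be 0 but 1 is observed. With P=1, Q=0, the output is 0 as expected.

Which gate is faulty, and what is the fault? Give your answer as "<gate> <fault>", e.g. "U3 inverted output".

Fault-free values for test 1 (P=0, Q=0): U1=1, U2=1, U3=1, giving Y=1. Observed 0.
Test 1: faults giving observed 0 are {U1 stuck-at-0, U1 inverted output, U2 stuck-at-0, U2 inverted output, U3 stuck-at-0, U3 inverted output}.
Test 2 (P=0, Q=1): fault-free U1=0, U2=1, U3=0 → 0; observed 1. Eliminates U1 stuck-at-0, U2 stuck-at-0, U2 inverted output, U3 stuck-at-0.
Test 3 (P=1, Q=0): fault-free U1=0, U2=1, U3=0 → 0; observed 0. Eliminates U3 inverted output.
Only U1 inverted output is consistent with every test.

U1 inverted output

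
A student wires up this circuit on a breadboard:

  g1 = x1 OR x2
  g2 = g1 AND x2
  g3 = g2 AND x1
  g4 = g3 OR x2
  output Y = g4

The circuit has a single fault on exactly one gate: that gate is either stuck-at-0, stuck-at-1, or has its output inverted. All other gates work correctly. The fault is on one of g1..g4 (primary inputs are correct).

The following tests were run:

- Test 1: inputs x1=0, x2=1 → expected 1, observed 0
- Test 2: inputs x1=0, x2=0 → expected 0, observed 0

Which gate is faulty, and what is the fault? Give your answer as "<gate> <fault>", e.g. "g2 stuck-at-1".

g4 stuck-at-0

Fault-free values for test 1 (x1=0, x2=1): g1=1, g2=1, g3=0, g4=1, giving Y=1. Observed 0.
Test 1: faults giving observed 0 are {g4 stuck-at-0, g4 inverted output}.
Test 2 (x1=0, x2=0): fault-free g1=0, g2=0, g3=0, g4=0 → 0; observed 0. Eliminates g4 inverted output.
Only g4 stuck-at-0 is consistent with every test.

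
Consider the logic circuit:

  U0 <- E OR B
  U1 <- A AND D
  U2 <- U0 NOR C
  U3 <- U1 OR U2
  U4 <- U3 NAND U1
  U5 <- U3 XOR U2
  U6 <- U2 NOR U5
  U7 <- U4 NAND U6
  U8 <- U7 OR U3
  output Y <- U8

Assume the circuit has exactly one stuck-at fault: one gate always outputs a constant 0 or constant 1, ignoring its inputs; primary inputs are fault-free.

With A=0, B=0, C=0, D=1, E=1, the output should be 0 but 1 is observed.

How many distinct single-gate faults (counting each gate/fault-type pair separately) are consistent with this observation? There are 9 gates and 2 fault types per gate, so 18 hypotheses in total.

9

Fault-free: U0=1, U1=0, U2=0, U3=0, U4=1, U5=0, U6=1, U7=0, U8=0 → 0. Observed 1.
  U0: stuck-at-0 ✓; others ✗
  U1: stuck-at-1 ✓; others ✗
  U2: stuck-at-1 ✓; others ✗
  U3: stuck-at-1 ✓; others ✗
  U4: stuck-at-0 ✓; others ✗
  U5: stuck-at-1 ✓; others ✗
  U6: stuck-at-0 ✓; others ✗
  U7: stuck-at-1 ✓; others ✗
  U8: stuck-at-1 ✓; others ✗
Consistent faults: {U0 stuck-at-0, U1 stuck-at-1, U2 stuck-at-1, U3 stuck-at-1, U4 stuck-at-0, U5 stuck-at-1, U6 stuck-at-0, U7 stuck-at-1, U8 stuck-at-1} — 9 in all.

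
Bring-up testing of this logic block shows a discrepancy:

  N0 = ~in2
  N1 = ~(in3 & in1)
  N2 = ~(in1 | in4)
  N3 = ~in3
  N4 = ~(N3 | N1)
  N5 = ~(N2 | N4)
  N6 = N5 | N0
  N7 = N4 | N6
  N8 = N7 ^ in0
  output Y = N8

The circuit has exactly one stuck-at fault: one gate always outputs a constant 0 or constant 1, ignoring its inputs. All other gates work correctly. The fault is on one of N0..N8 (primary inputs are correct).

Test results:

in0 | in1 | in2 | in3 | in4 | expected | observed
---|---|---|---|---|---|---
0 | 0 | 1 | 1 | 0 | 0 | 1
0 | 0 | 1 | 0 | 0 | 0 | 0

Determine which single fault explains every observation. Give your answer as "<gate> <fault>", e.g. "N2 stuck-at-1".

Fault-free values for test 1 (in0=0, in1=0, in2=1, in3=1, in4=0): N0=0, N1=1, N2=1, N3=0, N4=0, N5=0, N6=0, N7=0, N8=0, giving Y=0. Observed 1.
Test 1: faults giving observed 1 are {N0 stuck-at-1, N1 stuck-at-0, N2 stuck-at-0, N4 stuck-at-1, N5 stuck-at-1, N6 stuck-at-1, N7 stuck-at-1, N8 stuck-at-1}.
Test 2 (in0=0, in1=0, in2=1, in3=0, in4=0): fault-free N0=0, N1=1, N2=1, N3=1, N4=0, N5=0, N6=0, N7=0, N8=0 → 0; observed 0. Eliminates N0 stuck-at-1, N2 stuck-at-0, N4 stuck-at-1, N5 stuck-at-1, N6 stuck-at-1, N7 stuck-at-1, N8 stuck-at-1.
Only N1 stuck-at-0 is consistent with every test.

N1 stuck-at-0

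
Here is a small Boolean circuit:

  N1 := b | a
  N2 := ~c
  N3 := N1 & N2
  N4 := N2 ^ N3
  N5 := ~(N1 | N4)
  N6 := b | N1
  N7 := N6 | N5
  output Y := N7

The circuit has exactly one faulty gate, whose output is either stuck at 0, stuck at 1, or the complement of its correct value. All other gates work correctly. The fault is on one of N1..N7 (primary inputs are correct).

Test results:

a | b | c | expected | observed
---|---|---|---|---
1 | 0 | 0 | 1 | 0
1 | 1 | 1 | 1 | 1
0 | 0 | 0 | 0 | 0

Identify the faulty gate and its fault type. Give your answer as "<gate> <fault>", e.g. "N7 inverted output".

Fault-free values for test 1 (a=1, b=0, c=0): N1=1, N2=1, N3=1, N4=0, N5=0, N6=1, N7=1, giving Y=1. Observed 0.
Test 1: faults giving observed 0 are {N1 stuck-at-0, N1 inverted output, N6 stuck-at-0, N6 inverted output, N7 stuck-at-0, N7 inverted output}.
Test 2 (a=1, b=1, c=1): fault-free N1=1, N2=0, N3=0, N4=0, N5=0, N6=1, N7=1 → 1; observed 1. Eliminates N6 stuck-at-0, N6 inverted output, N7 stuck-at-0, N7 inverted output.
Test 3 (a=0, b=0, c=0): fault-free N1=0, N2=1, N3=0, N4=1, N5=0, N6=0, N7=0 → 0; observed 0. Eliminates N1 inverted output.
Only N1 stuck-at-0 is consistent with every test.

N1 stuck-at-0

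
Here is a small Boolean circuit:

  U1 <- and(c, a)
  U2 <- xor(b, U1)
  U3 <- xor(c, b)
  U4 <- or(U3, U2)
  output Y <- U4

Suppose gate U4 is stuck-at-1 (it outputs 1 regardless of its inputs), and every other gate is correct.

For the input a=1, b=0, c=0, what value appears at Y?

1

Propagate with U4 forced: U1=0, U2=0, U3=0, U4=1 [stuck-at-1].
So Y = 1. (Without the fault it would be 0.)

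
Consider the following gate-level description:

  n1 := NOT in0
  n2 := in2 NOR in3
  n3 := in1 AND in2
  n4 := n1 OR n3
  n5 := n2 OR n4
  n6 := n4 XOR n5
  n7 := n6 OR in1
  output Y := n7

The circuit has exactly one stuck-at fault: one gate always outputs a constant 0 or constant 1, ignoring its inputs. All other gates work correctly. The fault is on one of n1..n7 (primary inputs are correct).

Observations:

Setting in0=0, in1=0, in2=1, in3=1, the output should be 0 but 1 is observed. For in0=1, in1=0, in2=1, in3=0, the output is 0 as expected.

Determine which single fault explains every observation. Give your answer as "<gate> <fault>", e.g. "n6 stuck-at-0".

Fault-free values for test 1 (in0=0, in1=0, in2=1, in3=1): n1=1, n2=0, n3=0, n4=1, n5=1, n6=0, n7=0, giving Y=0. Observed 1.
Test 1: faults giving observed 1 are {n5 stuck-at-0, n6 stuck-at-1, n7 stuck-at-1}.
Test 2 (in0=1, in1=0, in2=1, in3=0): fault-free n1=0, n2=0, n3=0, n4=0, n5=0, n6=0, n7=0 → 0; observed 0. Eliminates n6 stuck-at-1, n7 stuck-at-1.
Only n5 stuck-at-0 is consistent with every test.

n5 stuck-at-0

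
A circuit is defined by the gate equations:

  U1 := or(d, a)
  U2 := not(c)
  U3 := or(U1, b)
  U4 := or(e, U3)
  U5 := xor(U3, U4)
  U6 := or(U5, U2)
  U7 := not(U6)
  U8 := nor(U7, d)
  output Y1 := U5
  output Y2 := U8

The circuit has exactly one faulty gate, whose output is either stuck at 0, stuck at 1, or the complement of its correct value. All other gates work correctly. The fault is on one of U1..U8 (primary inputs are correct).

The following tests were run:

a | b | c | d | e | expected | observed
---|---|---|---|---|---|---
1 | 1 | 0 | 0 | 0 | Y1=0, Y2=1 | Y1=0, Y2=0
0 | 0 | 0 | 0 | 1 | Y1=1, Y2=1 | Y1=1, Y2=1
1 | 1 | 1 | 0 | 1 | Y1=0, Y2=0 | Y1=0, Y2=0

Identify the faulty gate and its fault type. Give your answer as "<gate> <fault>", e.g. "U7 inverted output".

Fault-free values for test 1 (a=1, b=1, c=0, d=0, e=0): U1=1, U2=1, U3=1, U4=1, U5=0, U6=1, U7=0, U8=1, giving Y1=0, Y2=1. Observed Y1=0, Y2=0.
Test 1: faults giving observed Y1=0, Y2=0 are {U2 stuck-at-0, U2 inverted output, U6 stuck-at-0, U6 inverted output, U7 stuck-at-1, U7 inverted output, U8 stuck-at-0, U8 inverted output}.
Test 2 (a=0, b=0, c=0, d=0, e=1): fault-free U1=0, U2=1, U3=0, U4=1, U5=1, U6=1, U7=0, U8=1 → Y1=1, Y2=1; observed Y1=1, Y2=1. Eliminates U6 stuck-at-0, U6 inverted output, U7 stuck-at-1, U7 inverted output, U8 stuck-at-0, U8 inverted output.
Test 3 (a=1, b=1, c=1, d=0, e=1): fault-free U1=1, U2=0, U3=1, U4=1, U5=0, U6=0, U7=1, U8=0 → Y1=0, Y2=0; observed Y1=0, Y2=0. Eliminates U2 inverted output.
Only U2 stuck-at-0 is consistent with every test.

U2 stuck-at-0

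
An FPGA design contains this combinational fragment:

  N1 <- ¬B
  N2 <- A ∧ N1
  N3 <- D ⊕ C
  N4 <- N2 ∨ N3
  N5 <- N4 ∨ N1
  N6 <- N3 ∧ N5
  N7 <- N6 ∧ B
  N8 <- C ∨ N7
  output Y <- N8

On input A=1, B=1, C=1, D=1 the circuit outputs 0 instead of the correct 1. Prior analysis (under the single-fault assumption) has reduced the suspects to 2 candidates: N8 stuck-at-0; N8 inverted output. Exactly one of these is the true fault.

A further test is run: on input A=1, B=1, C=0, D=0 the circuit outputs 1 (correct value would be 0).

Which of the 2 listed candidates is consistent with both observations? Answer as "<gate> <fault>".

Evaluate each candidate on input A=1, B=1, C=0, D=0:
  N8 stuck-at-0: N1=0, N2=0, N3=0, N4=0, N5=0, N6=0, N7=0, N8=0 [stuck-at-0] → 0 — eliminated
  N8 inverted output: N1=0, N2=0, N3=0, N4=0, N5=0, N6=0, N7=0, N8=1 [inverted output] → 1 — matches
Only N8 inverted output reproduces the observed 1.

N8 inverted output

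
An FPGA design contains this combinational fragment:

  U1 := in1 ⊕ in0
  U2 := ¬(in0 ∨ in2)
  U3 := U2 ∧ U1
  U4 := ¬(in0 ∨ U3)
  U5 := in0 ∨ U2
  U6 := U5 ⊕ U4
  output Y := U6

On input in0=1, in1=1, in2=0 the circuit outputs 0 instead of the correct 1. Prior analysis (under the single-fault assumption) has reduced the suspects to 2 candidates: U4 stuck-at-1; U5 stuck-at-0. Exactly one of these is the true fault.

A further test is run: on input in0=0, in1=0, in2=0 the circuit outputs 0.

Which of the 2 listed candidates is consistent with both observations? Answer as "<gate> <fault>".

Evaluate each candidate on input in0=0, in1=0, in2=0:
  U4 stuck-at-1: U1=0, U2=1, U3=0, U4=1 [stuck-at-1], U5=1, U6=0 → 0 — matches
  U5 stuck-at-0: U1=0, U2=1, U3=0, U4=1, U5=0 [stuck-at-0], U6=1 → 1 — eliminated
Only U4 stuck-at-1 reproduces the observed 0.

U4 stuck-at-1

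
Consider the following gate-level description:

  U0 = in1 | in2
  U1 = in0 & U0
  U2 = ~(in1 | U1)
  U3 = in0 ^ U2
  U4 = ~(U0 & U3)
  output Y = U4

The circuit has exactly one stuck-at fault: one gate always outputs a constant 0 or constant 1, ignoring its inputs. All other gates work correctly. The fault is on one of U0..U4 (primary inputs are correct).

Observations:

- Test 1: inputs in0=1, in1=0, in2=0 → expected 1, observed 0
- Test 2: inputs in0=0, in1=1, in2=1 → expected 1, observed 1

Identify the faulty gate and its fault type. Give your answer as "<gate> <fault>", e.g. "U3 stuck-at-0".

U0 stuck-at-1

Fault-free values for test 1 (in0=1, in1=0, in2=0): U0=0, U1=0, U2=1, U3=0, U4=1, giving Y=1. Observed 0.
Test 1: faults giving observed 0 are {U0 stuck-at-1, U4 stuck-at-0}.
Test 2 (in0=0, in1=1, in2=1): fault-free U0=1, U1=0, U2=0, U3=0, U4=1 → 1; observed 1. Eliminates U4 stuck-at-0.
Only U0 stuck-at-1 is consistent with every test.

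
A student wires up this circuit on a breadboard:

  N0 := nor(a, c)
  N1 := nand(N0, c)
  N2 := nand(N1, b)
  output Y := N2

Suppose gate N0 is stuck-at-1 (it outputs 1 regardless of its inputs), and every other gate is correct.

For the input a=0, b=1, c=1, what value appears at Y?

1

Propagate with N0 forced: N0=1 [stuck-at-1], N1=0, N2=1.
So Y = 1. (Without the fault it would be 0.)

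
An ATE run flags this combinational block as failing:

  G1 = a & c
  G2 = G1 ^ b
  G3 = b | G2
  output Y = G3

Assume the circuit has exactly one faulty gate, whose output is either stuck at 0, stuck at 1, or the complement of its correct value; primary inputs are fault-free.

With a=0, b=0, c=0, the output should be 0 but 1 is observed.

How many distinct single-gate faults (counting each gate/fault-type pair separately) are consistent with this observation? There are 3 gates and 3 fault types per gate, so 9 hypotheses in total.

6

Fault-free: G1=0, G2=0, G3=0 → 0. Observed 1.
  G1 stuck-at-0: output 0 ✗
  G1 stuck-at-1: output 1 ✓
  G1 inverted output: output 1 ✓
  G2 stuck-at-0: output 0 ✗
  G2 stuck-at-1: output 1 ✓
  G2 inverted output: output 1 ✓
  G3 stuck-at-0: output 0 ✗
  G3 stuck-at-1: output 1 ✓
  G3 inverted output: output 1 ✓
Consistent faults: {G1 stuck-at-1, G1 inverted output, G2 stuck-at-1, G2 inverted output, G3 stuck-at-1, G3 inverted output} — 6 in all.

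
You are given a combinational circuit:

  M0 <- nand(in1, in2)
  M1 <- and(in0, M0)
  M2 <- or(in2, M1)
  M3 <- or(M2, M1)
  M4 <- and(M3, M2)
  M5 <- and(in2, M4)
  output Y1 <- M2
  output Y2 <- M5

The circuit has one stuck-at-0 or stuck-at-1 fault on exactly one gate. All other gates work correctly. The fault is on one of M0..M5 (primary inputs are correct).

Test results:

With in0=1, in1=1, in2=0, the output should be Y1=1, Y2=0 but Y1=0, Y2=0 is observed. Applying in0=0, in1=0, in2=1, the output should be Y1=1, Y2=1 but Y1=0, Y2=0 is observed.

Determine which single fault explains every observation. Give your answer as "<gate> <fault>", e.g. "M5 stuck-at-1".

Fault-free values for test 1 (in0=1, in1=1, in2=0): M0=1, M1=1, M2=1, M3=1, M4=1, M5=0, giving Y1=1, Y2=0. Observed Y1=0, Y2=0.
Test 1: faults giving observed Y1=0, Y2=0 are {M0 stuck-at-0, M1 stuck-at-0, M2 stuck-at-0}.
Test 2 (in0=0, in1=0, in2=1): fault-free M0=1, M1=0, M2=1, M3=1, M4=1, M5=1 → Y1=1, Y2=1; observed Y1=0, Y2=0. Eliminates M0 stuck-at-0, M1 stuck-at-0.
Only M2 stuck-at-0 is consistent with every test.

M2 stuck-at-0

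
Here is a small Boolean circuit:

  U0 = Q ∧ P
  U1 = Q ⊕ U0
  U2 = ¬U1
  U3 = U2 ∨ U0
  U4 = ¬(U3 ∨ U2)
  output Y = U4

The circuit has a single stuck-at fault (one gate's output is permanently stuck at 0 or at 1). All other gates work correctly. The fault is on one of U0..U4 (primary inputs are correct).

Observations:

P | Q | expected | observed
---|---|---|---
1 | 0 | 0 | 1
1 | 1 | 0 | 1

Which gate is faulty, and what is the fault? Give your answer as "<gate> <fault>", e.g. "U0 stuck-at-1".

U4 stuck-at-1

Fault-free values for test 1 (P=1, Q=0): U0=0, U1=0, U2=1, U3=1, U4=0, giving Y=0. Observed 1.
Test 1: faults giving observed 1 are {U1 stuck-at-1, U2 stuck-at-0, U4 stuck-at-1}.
Test 2 (P=1, Q=1): fault-free U0=1, U1=0, U2=1, U3=1, U4=0 → 0; observed 1. Eliminates U1 stuck-at-1, U2 stuck-at-0.
Only U4 stuck-at-1 is consistent with every test.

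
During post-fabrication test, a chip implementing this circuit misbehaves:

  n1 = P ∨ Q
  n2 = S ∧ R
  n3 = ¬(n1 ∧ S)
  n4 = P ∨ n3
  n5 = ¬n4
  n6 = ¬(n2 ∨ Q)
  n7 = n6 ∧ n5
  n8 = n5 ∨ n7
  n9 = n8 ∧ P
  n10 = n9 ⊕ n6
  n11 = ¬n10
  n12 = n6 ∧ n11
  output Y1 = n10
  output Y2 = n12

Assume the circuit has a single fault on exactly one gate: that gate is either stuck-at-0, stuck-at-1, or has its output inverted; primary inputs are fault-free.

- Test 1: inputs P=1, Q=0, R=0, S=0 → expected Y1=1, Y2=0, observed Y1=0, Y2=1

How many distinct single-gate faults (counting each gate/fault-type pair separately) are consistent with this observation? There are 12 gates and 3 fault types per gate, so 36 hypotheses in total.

12

Fault-free: n1=1, n2=0, n3=1, n4=1, n5=0, n6=1, n7=0, n8=0, n9=0, n10=1, n11=0, n12=0 → Y1=1, Y2=0. Observed Y1=0, Y2=1.
  n1: none of the 3 fault types match ✗
  n2: none of the 3 fault types match ✗
  n3: none of the 3 fault types match ✗
  n4: stuck-at-0, inverted output ✓; others ✗
  n5: stuck-at-1, inverted output ✓; others ✗
  n6: none of the 3 fault types match ✗
  n7: stuck-at-1, inverted output ✓; others ✗
  n8: stuck-at-1, inverted output ✓; others ✗
  n9: stuck-at-1, inverted output ✓; others ✗
  n10: stuck-at-0, inverted output ✓; others ✗
  n11: none of the 3 fault types match ✗
  n12: none of the 3 fault types match ✗
Consistent faults: {n4 stuck-at-0, n4 inverted output, n5 stuck-at-1, n5 inverted output, n7 stuck-at-1, n7 inverted output, n8 stuck-at-1, n8 inverted output, n9 stuck-at-1, n9 inverted output, n10 stuck-at-0, n10 inverted output} — 12 in all.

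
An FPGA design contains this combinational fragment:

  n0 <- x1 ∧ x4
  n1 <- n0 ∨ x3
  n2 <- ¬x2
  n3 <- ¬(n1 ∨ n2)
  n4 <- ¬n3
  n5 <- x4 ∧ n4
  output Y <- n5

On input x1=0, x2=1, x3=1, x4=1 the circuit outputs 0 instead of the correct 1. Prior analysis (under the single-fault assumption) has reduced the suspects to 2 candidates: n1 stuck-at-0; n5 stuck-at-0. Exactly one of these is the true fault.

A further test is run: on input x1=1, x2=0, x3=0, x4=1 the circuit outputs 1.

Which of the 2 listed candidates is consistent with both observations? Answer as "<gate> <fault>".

n1 stuck-at-0

Evaluate each candidate on input x1=1, x2=0, x3=0, x4=1:
  n1 stuck-at-0: n0=1, n1=0 [stuck-at-0], n2=1, n3=0, n4=1, n5=1 → 1 — matches
  n5 stuck-at-0: n0=1, n1=1, n2=1, n3=0, n4=1, n5=0 [stuck-at-0] → 0 — eliminated
Only n1 stuck-at-0 reproduces the observed 1.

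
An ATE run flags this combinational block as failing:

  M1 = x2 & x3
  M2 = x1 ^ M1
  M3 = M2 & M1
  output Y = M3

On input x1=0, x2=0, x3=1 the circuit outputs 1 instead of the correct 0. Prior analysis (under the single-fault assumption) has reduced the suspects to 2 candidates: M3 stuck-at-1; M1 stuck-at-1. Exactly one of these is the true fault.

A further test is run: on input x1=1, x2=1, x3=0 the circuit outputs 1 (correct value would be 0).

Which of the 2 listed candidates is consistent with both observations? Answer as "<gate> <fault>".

Evaluate each candidate on input x1=1, x2=1, x3=0:
  M3 stuck-at-1: M1=0, M2=1, M3=1 [stuck-at-1] → 1 — matches
  M1 stuck-at-1: M1=1 [stuck-at-1], M2=0, M3=0 → 0 — eliminated
Only M3 stuck-at-1 reproduces the observed 1.

M3 stuck-at-1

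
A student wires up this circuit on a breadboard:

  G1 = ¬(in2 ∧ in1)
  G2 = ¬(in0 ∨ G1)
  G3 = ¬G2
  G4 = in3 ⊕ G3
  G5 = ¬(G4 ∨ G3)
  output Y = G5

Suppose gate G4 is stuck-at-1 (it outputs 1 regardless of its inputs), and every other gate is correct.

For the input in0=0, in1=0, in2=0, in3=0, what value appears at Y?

Propagate with G4 forced: G1=1, G2=0, G3=1, G4=1 [stuck-at-1], G5=0.
So Y = 0. (Same as the fault-free value — the fault is masked on this input.)

0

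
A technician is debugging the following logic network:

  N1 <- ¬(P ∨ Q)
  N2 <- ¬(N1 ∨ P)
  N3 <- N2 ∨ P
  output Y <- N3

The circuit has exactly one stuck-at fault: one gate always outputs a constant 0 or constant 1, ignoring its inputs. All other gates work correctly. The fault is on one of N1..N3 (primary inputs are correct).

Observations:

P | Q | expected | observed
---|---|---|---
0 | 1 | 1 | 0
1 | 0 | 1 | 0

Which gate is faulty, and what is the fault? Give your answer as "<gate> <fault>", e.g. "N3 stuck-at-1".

N3 stuck-at-0

Fault-free values for test 1 (P=0, Q=1): N1=0, N2=1, N3=1, giving Y=1. Observed 0.
Test 1: faults giving observed 0 are {N1 stuck-at-1, N2 stuck-at-0, N3 stuck-at-0}.
Test 2 (P=1, Q=0): fault-free N1=0, N2=0, N3=1 → 1; observed 0. Eliminates N1 stuck-at-1, N2 stuck-at-0.
Only N3 stuck-at-0 is consistent with every test.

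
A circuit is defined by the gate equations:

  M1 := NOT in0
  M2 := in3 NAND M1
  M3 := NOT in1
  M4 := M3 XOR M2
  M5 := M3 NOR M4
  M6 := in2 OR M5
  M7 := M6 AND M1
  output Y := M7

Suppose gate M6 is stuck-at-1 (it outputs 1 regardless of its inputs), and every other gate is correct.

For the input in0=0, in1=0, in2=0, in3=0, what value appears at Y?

1

Propagate with M6 forced: M1=1, M2=1, M3=1, M4=0, M5=0, M6=1 [stuck-at-1], M7=1.
So Y = 1. (Without the fault it would be 0.)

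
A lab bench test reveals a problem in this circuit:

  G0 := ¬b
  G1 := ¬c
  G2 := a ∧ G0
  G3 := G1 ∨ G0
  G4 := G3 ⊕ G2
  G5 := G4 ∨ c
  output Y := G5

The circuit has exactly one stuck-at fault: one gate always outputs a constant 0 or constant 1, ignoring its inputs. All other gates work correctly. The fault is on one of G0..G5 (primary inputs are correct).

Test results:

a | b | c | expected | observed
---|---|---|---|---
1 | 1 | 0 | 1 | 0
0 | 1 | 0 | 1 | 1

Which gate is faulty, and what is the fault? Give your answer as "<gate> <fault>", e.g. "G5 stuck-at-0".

G0 stuck-at-1

Fault-free values for test 1 (a=1, b=1, c=0): G0=0, G1=1, G2=0, G3=1, G4=1, G5=1, giving Y=1. Observed 0.
Test 1: faults giving observed 0 are {G0 stuck-at-1, G1 stuck-at-0, G2 stuck-at-1, G3 stuck-at-0, G4 stuck-at-0, G5 stuck-at-0}.
Test 2 (a=0, b=1, c=0): fault-free G0=0, G1=1, G2=0, G3=1, G4=1, G5=1 → 1; observed 1. Eliminates G1 stuck-at-0, G2 stuck-at-1, G3 stuck-at-0, G4 stuck-at-0, G5 stuck-at-0.
Only G0 stuck-at-1 is consistent with every test.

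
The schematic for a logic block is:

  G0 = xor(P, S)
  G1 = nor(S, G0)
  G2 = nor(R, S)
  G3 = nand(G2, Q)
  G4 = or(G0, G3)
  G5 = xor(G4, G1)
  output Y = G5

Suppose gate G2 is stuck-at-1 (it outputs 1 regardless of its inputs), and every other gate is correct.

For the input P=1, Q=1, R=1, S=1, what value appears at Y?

0

Propagate with G2 forced: G0=0, G1=0, G2=1 [stuck-at-1], G3=0, G4=0, G5=0.
So Y = 0. (Without the fault it would be 1.)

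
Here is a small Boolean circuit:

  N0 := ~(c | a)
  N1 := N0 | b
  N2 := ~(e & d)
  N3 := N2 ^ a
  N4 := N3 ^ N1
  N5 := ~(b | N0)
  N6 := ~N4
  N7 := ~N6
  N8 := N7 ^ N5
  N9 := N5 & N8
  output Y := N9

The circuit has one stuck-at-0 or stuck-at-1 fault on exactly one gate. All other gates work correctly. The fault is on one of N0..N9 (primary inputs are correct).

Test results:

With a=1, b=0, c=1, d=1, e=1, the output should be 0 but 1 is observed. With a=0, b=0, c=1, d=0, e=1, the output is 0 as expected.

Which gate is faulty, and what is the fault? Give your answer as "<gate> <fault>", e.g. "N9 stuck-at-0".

N2 stuck-at-1

Fault-free values for test 1 (a=1, b=0, c=1, d=1, e=1): N0=0, N1=0, N2=0, N3=1, N4=1, N5=1, N6=0, N7=1, N8=0, N9=0, giving Y=0. Observed 1.
Test 1: faults giving observed 1 are {N1 stuck-at-1, N2 stuck-at-1, N3 stuck-at-0, N4 stuck-at-0, N6 stuck-at-1, N7 stuck-at-0, N8 stuck-at-1, N9 stuck-at-1}.
Test 2 (a=0, b=0, c=1, d=0, e=1): fault-free N0=0, N1=0, N2=1, N3=1, N4=1, N5=1, N6=0, N7=1, N8=0, N9=0 → 0; observed 0. Eliminates N1 stuck-at-1, N3 stuck-at-0, N4 stuck-at-0, N6 stuck-at-1, N7 stuck-at-0, N8 stuck-at-1, N9 stuck-at-1.
Only N2 stuck-at-1 is consistent with every test.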